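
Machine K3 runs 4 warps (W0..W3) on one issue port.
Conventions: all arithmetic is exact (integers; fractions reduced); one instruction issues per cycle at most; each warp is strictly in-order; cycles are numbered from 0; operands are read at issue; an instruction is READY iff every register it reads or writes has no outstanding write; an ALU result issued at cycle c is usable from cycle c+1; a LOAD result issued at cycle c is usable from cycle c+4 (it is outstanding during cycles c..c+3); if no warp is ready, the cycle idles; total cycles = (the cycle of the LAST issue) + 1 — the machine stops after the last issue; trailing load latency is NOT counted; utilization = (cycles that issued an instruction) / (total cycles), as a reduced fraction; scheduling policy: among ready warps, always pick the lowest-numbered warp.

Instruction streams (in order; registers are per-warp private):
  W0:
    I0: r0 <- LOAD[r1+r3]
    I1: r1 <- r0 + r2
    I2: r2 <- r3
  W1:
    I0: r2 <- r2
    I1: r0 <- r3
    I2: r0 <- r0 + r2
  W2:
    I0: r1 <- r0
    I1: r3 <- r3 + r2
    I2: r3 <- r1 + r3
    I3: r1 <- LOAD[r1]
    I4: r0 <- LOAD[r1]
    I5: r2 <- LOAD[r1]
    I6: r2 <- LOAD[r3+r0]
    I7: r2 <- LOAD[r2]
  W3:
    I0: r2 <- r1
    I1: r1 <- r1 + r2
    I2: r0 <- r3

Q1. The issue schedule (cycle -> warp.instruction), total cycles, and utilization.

cycle 0: W0.I0
cycle 1: W1.I0
cycle 2: W1.I1
cycle 3: W1.I2
cycle 4: W0.I1
cycle 5: W0.I2
cycle 6: W2.I0
cycle 7: W2.I1
cycle 8: W2.I2
cycle 9: W2.I3
cycle 10: W3.I0
cycle 11: W3.I1
cycle 12: W3.I2
cycle 13: W2.I4
cycle 14: W2.I5
cycle 15: idle
cycle 16: idle
cycle 17: idle
cycle 18: W2.I6
cycle 19: idle
cycle 20: idle
cycle 21: idle
cycle 22: W2.I7

Answer: 23 cycles, utilization 17/23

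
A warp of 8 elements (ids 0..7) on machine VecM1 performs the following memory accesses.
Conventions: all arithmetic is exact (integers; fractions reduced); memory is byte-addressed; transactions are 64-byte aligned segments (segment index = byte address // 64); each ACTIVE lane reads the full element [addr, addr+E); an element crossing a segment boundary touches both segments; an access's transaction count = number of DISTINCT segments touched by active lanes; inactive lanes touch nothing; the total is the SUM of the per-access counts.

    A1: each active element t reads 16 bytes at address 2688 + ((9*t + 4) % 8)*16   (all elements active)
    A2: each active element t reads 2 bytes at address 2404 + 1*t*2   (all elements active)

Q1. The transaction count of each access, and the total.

A1: 2 transactions
A2: 1 transaction

Answer: 2,1; total 3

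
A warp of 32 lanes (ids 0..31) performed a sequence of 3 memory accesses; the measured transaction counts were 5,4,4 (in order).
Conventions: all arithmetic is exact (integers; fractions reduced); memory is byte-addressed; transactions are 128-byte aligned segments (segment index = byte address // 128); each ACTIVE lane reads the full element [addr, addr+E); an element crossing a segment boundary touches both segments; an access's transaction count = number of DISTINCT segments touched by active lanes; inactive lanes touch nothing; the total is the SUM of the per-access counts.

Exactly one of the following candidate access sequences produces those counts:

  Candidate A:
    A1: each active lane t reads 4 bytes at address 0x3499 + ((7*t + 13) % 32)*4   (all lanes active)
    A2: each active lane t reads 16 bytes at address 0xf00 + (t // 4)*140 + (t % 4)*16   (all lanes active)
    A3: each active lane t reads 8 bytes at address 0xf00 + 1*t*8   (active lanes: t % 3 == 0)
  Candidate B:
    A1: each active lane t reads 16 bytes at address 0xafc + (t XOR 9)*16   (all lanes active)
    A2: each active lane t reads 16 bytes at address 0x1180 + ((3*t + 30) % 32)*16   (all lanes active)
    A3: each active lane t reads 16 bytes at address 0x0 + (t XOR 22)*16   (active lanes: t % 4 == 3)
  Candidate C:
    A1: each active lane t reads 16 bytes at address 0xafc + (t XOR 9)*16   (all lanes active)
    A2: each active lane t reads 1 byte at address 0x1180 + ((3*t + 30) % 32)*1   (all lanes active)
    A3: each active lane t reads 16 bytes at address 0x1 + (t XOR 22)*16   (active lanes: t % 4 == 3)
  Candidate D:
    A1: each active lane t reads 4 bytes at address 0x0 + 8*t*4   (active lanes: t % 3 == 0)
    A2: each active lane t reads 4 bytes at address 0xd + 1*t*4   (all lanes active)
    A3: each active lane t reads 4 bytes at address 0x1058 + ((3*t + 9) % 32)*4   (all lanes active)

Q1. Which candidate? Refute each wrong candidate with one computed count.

A: A1 gives 2 transactions, not 5
C: A2 gives 1 transaction, not 4
D: A1 gives 8 transactions, not 5
B: all counts match (5,4,4)

Answer: B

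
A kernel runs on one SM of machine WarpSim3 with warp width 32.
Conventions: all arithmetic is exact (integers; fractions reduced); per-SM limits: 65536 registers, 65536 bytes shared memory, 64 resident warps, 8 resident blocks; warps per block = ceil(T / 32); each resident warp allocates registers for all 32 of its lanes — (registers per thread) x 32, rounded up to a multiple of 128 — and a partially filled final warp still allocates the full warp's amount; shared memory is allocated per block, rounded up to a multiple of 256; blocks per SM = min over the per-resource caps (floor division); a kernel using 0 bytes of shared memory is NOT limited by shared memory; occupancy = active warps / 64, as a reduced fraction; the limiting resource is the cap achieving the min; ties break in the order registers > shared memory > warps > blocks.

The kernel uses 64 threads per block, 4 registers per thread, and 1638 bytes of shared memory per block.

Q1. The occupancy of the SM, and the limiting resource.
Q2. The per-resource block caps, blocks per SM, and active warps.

Answer: occupancy 1/4, limited by blocks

registers: 256 blocks
shared memory: 36 blocks
warps: 32 blocks
blocks: 8 blocks

Answer: 8 blocks, 16 active warps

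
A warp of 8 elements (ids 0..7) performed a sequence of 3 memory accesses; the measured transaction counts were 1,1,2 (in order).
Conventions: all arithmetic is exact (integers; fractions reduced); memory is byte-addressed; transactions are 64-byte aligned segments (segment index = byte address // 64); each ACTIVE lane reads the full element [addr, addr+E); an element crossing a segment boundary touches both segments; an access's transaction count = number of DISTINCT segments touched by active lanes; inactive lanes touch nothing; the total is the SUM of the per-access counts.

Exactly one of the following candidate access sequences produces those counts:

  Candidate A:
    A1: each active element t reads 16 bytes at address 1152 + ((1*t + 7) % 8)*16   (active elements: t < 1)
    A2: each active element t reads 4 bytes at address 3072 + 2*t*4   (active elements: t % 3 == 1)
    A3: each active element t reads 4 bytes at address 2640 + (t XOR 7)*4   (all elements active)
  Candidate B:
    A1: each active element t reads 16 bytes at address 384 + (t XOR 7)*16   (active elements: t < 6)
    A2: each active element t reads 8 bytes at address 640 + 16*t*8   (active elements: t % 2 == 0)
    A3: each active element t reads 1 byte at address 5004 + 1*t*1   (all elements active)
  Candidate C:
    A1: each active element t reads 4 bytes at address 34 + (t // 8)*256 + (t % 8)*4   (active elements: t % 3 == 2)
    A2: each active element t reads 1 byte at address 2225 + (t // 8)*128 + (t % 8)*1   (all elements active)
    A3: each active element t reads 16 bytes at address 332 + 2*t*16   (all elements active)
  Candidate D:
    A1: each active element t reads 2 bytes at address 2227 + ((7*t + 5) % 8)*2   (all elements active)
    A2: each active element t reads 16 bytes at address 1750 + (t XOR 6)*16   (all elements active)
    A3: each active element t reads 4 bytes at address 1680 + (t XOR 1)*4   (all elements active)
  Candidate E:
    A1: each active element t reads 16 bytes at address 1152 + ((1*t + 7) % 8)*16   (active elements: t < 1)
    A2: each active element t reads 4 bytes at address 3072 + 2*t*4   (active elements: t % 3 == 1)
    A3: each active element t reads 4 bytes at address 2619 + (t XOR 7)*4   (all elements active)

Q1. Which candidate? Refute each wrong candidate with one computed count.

A: A3 gives 1 transaction, not 2
B: A1 gives 2 transactions, not 1
C: A3 gives 4 transactions, not 2
D: A1 gives 2 transactions, not 1
E: all counts match (1,1,2)

Answer: E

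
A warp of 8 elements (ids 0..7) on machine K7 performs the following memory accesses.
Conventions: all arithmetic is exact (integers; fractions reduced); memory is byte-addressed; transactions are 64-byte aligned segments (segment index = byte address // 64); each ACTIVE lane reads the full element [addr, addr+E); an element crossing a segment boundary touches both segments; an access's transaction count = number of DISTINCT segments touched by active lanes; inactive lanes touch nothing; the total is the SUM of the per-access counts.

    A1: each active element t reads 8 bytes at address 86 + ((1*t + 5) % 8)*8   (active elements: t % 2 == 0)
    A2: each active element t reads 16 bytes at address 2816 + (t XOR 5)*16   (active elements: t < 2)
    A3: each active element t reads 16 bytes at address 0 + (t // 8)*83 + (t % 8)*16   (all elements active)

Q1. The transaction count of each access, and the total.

A1: 2 transactions
A2: 1 transaction
A3: 2 transactions

Answer: 2,1,2; total 5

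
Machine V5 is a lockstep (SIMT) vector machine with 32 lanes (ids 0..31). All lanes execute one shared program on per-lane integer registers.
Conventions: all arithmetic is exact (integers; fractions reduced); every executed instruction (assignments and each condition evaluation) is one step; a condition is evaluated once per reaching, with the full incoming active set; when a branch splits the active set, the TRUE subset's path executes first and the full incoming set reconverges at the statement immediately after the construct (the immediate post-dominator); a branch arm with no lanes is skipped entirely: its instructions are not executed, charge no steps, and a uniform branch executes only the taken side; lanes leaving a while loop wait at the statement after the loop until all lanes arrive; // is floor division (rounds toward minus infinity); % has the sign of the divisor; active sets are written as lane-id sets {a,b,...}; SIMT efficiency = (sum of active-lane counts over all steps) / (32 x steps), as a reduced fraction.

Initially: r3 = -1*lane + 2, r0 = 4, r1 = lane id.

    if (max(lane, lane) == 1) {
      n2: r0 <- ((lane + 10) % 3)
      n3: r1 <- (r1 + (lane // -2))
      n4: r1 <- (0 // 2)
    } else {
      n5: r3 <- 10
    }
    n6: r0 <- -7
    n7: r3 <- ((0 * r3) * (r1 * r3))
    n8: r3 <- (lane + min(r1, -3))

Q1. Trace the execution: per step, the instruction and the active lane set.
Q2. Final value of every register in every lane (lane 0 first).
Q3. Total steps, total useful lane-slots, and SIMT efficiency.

step 0: eval (max(lane, lane) == 1)  {0,1,2,3,4,5,6,7,8,9,10,11,12,13,14,15,16,17,18,19,20,21,22,23,24,25,26,27,28,29,30,31}
step 1: r0 <- ((lane + 10) % 3)      {1}
step 2: r1 <- (r1 + (lane // -2))    {1}
step 3: r1 <- (0 // 2)               {1}
step 4: r3 <- 10                     {0,2,3,4,5,6,7,8,9,10,11,12,13,14,15,16,17,18,19,20,21,22,23,24,25,26,27,28,29,30,31}
step 5: r0 <- -7                     {0,1,2,3,4,5,6,7,8,9,10,11,12,13,14,15,16,17,18,19,20,21,22,23,24,25,26,27,28,29,30,31}
step 6: r3 <- ((0 * r3) * (r1 * r3)) {0,1,2,3,4,5,6,7,8,9,10,11,12,13,14,15,16,17,18,19,20,21,22,23,24,25,26,27,28,29,30,31}
step 7: r3 <- (lane + min(r1, -3))   {0,1,2,3,4,5,6,7,8,9,10,11,12,13,14,15,16,17,18,19,20,21,22,23,24,25,26,27,28,29,30,31}

Answer: 8 steps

r3: -3,-2,-1,0,1,2,3,4,5,6,7,8,9,10,11,12,13,14,15,16,17,18,19,20,21,22,23,24,25,26,27,28
r0: -7,-7,-7,-7,-7,-7,-7,-7,-7,-7,-7,-7,-7,-7,-7,-7,-7,-7,-7,-7,-7,-7,-7,-7,-7,-7,-7,-7,-7,-7,-7,-7
r1: 0,0,2,3,4,5,6,7,8,9,10,11,12,13,14,15,16,17,18,19,20,21,22,23,24,25,26,27,28,29,30,31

steps = 8; useful = 162; efficiency = 162/256 = 81/128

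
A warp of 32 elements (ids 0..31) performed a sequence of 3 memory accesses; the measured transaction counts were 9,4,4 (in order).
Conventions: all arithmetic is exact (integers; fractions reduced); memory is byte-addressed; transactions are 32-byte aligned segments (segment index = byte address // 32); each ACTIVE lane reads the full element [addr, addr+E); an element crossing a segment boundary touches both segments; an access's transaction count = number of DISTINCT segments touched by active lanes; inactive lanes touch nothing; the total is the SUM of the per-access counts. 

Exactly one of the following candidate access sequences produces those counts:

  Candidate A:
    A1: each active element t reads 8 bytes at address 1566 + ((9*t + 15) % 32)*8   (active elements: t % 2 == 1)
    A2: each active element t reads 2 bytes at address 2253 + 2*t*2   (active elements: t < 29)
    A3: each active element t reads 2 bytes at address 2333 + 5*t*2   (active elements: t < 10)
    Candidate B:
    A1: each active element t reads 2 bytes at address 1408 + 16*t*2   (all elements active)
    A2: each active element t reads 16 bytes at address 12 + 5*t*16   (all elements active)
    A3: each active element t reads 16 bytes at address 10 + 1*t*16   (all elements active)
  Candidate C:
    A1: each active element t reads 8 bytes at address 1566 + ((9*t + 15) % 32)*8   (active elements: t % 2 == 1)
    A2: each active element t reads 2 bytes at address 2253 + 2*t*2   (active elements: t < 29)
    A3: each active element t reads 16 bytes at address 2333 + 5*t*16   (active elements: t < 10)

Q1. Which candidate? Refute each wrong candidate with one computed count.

B: A1 gives 32 transactions, not 9
C: A3 gives 15 transactions, not 4
A: all counts match (9,4,4)

Answer: A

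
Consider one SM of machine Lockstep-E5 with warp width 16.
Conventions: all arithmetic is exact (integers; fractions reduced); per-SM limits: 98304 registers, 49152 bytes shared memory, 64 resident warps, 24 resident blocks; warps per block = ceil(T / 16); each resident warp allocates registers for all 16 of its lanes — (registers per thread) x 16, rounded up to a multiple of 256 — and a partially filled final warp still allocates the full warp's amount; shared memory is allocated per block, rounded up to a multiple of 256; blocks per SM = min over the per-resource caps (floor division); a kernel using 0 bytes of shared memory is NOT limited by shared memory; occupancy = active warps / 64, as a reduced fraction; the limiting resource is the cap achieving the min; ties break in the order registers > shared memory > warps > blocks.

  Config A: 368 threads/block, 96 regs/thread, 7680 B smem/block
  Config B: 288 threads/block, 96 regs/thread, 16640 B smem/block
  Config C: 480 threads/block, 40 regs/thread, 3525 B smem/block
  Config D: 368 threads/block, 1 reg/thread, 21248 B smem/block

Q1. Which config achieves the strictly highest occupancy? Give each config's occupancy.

occupancies: A 23/32, B 9/16, C 15/16, D 23/32

Answer: C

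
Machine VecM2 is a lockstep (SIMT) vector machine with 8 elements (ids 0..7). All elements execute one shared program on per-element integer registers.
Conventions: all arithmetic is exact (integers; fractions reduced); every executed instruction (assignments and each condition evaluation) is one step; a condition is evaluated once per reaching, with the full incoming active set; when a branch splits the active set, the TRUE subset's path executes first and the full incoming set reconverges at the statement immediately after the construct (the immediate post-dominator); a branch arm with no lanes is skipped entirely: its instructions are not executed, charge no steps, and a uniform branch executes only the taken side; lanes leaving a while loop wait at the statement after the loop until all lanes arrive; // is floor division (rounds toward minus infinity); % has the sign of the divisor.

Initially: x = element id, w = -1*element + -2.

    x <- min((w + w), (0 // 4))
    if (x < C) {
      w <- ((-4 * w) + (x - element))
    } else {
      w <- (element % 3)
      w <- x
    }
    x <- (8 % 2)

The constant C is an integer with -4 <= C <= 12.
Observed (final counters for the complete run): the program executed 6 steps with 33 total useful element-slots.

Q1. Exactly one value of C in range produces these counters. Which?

Answer: C = -4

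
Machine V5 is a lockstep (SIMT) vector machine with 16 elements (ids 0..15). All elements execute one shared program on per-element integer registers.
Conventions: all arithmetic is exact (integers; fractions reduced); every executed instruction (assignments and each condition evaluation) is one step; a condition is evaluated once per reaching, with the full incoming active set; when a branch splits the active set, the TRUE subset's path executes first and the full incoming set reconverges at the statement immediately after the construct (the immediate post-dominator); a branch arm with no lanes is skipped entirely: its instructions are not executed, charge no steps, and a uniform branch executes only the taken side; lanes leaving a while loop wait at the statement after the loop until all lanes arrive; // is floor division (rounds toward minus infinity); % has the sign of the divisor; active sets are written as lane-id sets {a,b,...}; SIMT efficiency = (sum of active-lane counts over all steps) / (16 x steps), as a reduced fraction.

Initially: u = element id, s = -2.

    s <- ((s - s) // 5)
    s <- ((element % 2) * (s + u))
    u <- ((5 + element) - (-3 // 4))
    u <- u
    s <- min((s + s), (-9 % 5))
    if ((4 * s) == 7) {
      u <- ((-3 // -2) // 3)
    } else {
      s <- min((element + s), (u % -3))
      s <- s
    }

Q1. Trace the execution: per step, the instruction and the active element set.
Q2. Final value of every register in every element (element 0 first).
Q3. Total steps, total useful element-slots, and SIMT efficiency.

step 0: s <- ((s - s) // 5)          {0,1,2,3,4,5,6,7,8,9,10,11,12,13,14,15}
step 1: s <- ((element % 2) * (s + u)) {0,1,2,3,4,5,6,7,8,9,10,11,12,13,14,15}
step 2: u <- ((5 + element) - (-3 // 4)) {0,1,2,3,4,5,6,7,8,9,10,11,12,13,14,15}
step 3: u <- u                       {0,1,2,3,4,5,6,7,8,9,10,11,12,13,14,15}
step 4: s <- min((s + s), (-9 % 5))  {0,1,2,3,4,5,6,7,8,9,10,11,12,13,14,15}
step 5: eval ((4 * s) == 7)          {0,1,2,3,4,5,6,7,8,9,10,11,12,13,14,15}
step 6: s <- min((element + s), (u % -3)) {0,1,2,3,4,5,6,7,8,9,10,11,12,13,14,15}
step 7: s <- s                       {0,1,2,3,4,5,6,7,8,9,10,11,12,13,14,15}

Answer: 8 steps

u: 6,7,8,9,10,11,12,13,14,15,16,17,18,19,20,21
s: 0,-2,-1,0,-2,-1,0,-2,-1,0,-2,-1,0,-2,-1,0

steps = 8; useful = 128; efficiency = 128/128 = 1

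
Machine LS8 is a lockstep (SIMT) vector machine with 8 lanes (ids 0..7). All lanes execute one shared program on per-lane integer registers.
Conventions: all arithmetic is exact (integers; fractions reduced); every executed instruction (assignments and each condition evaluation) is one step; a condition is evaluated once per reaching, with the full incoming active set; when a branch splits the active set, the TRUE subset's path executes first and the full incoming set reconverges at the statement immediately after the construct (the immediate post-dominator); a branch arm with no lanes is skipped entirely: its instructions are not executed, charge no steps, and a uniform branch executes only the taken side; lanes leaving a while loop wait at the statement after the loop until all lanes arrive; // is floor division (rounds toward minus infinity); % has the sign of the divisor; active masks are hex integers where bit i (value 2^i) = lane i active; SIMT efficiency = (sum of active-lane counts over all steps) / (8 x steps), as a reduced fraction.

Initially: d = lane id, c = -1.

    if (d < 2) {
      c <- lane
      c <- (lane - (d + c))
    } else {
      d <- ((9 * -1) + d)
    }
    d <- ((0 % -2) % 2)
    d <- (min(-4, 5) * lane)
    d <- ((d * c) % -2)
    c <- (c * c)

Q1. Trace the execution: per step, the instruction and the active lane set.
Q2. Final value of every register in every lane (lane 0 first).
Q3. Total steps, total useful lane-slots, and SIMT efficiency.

step 0: eval (d < 2)                 0xff
step 1: c <- lane                    0x03
step 2: c <- (lane - (d + c))        0x03
step 3: d <- ((9 * -1) + d)          0xfc
step 4: d <- ((0 % -2) % 2)          0xff
step 5: d <- (min(-4, 5) * lane)     0xff
step 6: d <- ((d * c) % -2)          0xff
step 7: c <- (c * c)                 0xff

Answer: 8 steps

d: 0,0,0,0,0,0,0,0
c: 0,1,1,1,1,1,1,1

steps = 8; useful = 50; efficiency = 50/64 = 25/32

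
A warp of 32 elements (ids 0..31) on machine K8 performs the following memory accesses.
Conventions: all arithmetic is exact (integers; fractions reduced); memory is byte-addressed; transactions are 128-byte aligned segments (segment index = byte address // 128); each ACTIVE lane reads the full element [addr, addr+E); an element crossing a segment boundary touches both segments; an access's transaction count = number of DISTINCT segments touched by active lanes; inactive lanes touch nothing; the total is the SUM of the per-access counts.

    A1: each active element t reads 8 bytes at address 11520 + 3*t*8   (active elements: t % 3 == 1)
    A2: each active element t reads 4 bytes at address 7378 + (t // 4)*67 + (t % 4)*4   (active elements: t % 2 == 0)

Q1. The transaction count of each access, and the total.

A1: 6 transactions
A2: 5 transactions

Answer: 6,5; total 11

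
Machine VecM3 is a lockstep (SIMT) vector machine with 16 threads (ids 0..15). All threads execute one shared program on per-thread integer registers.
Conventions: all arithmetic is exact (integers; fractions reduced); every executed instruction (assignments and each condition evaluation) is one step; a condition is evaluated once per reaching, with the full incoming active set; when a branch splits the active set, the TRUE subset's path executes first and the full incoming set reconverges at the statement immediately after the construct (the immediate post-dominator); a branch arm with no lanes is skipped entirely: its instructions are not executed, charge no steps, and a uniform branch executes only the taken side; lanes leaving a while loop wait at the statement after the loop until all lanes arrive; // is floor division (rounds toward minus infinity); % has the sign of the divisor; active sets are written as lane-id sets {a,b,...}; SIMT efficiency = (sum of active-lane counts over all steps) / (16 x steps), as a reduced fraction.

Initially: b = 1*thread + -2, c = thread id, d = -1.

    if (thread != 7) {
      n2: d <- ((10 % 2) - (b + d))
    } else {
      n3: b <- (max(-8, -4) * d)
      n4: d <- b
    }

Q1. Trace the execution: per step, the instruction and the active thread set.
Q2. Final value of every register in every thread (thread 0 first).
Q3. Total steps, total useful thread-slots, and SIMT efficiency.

step 0: eval (thread != 7)           {0,1,2,3,4,5,6,7,8,9,10,11,12,13,14,15}
step 1: d <- ((10 % 2) - (b + d))    {0,1,2,3,4,5,6,8,9,10,11,12,13,14,15}
step 2: b <- (max(-8, -4) * d)       {7}
step 3: d <- b                       {7}

Answer: 4 steps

b: -2,-1,0,1,2,3,4,4,6,7,8,9,10,11,12,13
c: 0,1,2,3,4,5,6,7,8,9,10,11,12,13,14,15
d: 3,2,1,0,-1,-2,-3,4,-5,-6,-7,-8,-9,-10,-11,-12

steps = 4; useful = 33; efficiency = 33/64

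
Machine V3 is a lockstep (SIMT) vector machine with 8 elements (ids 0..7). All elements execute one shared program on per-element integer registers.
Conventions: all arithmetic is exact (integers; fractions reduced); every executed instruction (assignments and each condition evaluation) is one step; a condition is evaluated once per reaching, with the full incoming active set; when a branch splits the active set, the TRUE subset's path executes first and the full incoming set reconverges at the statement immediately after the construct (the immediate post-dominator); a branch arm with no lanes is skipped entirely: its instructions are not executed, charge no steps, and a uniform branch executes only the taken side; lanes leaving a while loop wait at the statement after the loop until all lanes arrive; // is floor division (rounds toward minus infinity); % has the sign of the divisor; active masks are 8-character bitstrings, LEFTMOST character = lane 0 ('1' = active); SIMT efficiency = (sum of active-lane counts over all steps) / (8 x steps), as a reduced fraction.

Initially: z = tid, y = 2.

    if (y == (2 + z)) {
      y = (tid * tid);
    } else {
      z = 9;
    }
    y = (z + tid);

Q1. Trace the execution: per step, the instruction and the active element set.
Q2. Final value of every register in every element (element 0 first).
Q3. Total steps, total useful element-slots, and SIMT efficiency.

step 0: eval (y == (2 + z))          11111111
step 1: y <- (tid * tid)             10000000
step 2: z <- 9                       01111111
step 3: y <- (z + tid)               11111111

Answer: 4 steps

z: 0,9,9,9,9,9,9,9
y: 0,10,11,12,13,14,15,16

steps = 4; useful = 24; efficiency = 24/32 = 3/4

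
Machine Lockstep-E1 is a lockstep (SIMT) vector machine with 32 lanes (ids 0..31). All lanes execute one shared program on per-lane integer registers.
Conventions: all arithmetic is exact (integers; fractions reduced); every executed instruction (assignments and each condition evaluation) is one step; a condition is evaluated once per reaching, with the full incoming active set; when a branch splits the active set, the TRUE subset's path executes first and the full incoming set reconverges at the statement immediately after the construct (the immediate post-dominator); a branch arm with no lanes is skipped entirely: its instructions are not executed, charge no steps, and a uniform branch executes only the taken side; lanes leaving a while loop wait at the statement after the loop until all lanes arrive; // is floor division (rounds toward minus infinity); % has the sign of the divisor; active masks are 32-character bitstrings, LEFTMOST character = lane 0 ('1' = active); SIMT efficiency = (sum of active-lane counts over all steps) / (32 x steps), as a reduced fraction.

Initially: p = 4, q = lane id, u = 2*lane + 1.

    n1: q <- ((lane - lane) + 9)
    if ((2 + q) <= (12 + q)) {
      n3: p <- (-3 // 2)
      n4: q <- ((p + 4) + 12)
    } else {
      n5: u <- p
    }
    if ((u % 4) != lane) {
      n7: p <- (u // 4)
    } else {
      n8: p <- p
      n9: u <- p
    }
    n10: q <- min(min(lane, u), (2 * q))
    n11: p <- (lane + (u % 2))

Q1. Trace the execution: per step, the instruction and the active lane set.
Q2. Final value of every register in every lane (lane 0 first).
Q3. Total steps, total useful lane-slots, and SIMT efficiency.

step 0: q <- ((lane - lane) + 9)     11111111111111111111111111111111
step 1: eval ((2 + q) <= (12 + q))   11111111111111111111111111111111
step 2: p <- (-3 // 2)               11111111111111111111111111111111
step 3: q <- ((p + 4) + 12)          11111111111111111111111111111111
step 4: eval ((u % 4) != lane)       11111111111111111111111111111111
step 5: p <- (u // 4)                11101111111111111111111111111111
step 6: p <- p                       00010000000000000000000000000000
step 7: u <- p                       00010000000000000000000000000000
step 8: q <- min(min(lane, u), (2 * q)) 11111111111111111111111111111111
step 9: p <- (lane + (u % 2))        11111111111111111111111111111111

Answer: 10 steps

p: 1,2,3,3,5,6,7,8,9,10,11,12,13,14,15,16,17,18,19,20,21,22,23,24,25,26,27,28,29,30,31,32
q: 0,1,2,-2,4,5,6,7,8,9,10,11,12,13,14,15,16,17,18,19,20,21,22,23,24,25,26,27,28,28,28,28
u: 1,3,5,-2,9,11,13,15,17,19,21,23,25,27,29,31,33,35,37,39,41,43,45,47,49,51,53,55,57,59,61,63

steps = 10; useful = 257; efficiency = 257/320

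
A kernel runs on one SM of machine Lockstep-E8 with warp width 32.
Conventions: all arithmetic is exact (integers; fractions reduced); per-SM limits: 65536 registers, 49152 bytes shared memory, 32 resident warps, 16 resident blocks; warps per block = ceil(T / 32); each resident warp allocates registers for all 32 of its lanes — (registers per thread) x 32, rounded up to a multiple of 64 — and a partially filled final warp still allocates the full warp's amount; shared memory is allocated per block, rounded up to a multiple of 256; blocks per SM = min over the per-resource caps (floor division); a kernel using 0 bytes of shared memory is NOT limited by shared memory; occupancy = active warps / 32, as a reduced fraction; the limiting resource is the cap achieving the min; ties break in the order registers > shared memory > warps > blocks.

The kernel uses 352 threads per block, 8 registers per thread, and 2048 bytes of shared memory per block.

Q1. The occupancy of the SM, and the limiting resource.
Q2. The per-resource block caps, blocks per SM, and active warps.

Answer: occupancy 11/16, limited by warps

registers: 23 blocks
shared memory: 24 blocks
warps: 2 blocks
blocks: 16 blocks

Answer: 2 blocks, 22 active warps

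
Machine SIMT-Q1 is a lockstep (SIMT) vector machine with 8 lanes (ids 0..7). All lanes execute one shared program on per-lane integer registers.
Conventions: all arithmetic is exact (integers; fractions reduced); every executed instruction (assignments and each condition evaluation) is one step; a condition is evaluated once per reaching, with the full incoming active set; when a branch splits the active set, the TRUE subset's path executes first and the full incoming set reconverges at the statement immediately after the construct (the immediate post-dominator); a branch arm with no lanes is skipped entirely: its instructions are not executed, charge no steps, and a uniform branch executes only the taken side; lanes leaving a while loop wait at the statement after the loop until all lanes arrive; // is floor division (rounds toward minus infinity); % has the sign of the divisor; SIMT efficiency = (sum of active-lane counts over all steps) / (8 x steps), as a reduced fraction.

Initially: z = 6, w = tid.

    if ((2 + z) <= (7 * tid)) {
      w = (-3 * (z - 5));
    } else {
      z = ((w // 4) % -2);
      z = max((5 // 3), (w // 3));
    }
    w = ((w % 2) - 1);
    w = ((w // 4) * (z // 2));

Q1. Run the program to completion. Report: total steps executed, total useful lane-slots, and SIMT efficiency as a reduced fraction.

Answer: 6 steps, 34 useful, 17/24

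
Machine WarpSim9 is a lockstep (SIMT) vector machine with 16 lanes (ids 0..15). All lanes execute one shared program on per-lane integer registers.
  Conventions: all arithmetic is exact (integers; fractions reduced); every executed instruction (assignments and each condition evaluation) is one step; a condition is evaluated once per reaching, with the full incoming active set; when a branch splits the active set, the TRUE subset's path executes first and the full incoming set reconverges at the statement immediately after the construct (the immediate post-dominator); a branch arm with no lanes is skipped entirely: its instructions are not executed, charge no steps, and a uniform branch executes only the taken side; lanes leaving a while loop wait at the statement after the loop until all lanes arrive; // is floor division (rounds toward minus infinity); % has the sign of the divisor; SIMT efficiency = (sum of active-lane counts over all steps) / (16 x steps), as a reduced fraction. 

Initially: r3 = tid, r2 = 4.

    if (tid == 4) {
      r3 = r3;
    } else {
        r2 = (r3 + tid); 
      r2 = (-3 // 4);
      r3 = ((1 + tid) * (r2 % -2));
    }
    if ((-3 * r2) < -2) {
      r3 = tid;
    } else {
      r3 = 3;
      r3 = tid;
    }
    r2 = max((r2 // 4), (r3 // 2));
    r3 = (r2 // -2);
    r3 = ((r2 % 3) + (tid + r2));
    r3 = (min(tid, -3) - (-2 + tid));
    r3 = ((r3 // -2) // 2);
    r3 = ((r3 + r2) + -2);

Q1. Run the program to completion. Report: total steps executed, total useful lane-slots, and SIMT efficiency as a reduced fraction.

Answer: 15 steps, 205 useful, 41/48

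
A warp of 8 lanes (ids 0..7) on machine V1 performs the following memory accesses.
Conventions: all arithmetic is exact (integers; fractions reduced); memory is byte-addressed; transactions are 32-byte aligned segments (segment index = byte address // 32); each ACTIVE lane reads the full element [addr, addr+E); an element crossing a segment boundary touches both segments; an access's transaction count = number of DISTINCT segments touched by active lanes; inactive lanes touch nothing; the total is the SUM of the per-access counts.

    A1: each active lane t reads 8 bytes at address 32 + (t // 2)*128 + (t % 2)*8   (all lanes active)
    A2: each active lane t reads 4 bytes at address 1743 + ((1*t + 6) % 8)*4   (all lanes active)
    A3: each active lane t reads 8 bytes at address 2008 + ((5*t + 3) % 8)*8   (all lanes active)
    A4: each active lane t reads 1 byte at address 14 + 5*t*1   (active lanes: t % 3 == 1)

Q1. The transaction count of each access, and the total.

A1: 4 transactions
A2: 2 transactions
A3: 3 transactions
A4: 2 transactions

Answer: 4,2,3,2; total 11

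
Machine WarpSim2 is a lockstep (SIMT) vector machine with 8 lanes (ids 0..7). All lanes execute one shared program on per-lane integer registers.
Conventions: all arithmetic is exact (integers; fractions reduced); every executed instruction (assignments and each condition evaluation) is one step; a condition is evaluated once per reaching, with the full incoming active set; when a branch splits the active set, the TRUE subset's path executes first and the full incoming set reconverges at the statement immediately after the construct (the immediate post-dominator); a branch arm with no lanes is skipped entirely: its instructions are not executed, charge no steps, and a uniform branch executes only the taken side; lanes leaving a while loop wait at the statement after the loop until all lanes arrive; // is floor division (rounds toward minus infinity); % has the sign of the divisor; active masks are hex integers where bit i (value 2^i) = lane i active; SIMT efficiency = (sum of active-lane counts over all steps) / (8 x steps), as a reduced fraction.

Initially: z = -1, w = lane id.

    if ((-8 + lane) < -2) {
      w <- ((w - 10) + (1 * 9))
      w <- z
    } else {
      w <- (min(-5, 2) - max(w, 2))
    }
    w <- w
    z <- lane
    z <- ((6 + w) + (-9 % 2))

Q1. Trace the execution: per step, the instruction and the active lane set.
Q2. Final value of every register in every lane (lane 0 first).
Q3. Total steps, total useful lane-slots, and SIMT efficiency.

step 0: eval ((-8 + lane) < -2)      0xff
step 1: w <- ((w - 10) + (1 * 9))    0x3f
step 2: w <- z                       0x3f
step 3: w <- (min(-5, 2) - max(w, 2)) 0xc0
step 4: w <- w                       0xff
step 5: z <- lane                    0xff
step 6: z <- ((6 + w) + (-9 % 2))    0xff

Answer: 7 steps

z: 6,6,6,6,6,6,-4,-5
w: -1,-1,-1,-1,-1,-1,-11,-12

steps = 7; useful = 46; efficiency = 46/56 = 23/28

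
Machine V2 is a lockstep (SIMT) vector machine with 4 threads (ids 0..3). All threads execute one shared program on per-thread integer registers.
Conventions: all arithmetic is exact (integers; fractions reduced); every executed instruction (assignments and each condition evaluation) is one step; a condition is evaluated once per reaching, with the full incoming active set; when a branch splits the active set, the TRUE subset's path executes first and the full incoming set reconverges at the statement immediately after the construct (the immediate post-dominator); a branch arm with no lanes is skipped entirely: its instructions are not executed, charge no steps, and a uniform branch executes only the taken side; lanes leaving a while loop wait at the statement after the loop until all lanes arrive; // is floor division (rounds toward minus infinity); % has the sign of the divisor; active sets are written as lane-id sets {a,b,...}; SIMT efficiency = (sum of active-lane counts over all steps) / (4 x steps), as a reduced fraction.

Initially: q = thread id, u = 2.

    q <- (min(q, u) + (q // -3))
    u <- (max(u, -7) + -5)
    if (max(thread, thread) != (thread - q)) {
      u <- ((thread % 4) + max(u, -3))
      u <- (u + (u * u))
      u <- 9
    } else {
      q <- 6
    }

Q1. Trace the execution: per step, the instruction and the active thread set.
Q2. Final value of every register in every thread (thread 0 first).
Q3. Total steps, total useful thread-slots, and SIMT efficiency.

step 0: q <- (min(q, u) + (q // -3)) {0,1,2,3}
step 1: u <- (max(u, -7) + -5)       {0,1,2,3}
step 2: eval (max(thread, thread) != (thread - q)) {0,1,2,3}
step 3: u <- ((thread % 4) + max(u, -3)) {2,3}
step 4: u <- (u + (u * u))           {2,3}
step 5: u <- 9                       {2,3}
step 6: q <- 6                       {0,1}

Answer: 7 steps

q: 6,6,1,1
u: -3,-3,9,9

steps = 7; useful = 20; efficiency = 20/28 = 5/7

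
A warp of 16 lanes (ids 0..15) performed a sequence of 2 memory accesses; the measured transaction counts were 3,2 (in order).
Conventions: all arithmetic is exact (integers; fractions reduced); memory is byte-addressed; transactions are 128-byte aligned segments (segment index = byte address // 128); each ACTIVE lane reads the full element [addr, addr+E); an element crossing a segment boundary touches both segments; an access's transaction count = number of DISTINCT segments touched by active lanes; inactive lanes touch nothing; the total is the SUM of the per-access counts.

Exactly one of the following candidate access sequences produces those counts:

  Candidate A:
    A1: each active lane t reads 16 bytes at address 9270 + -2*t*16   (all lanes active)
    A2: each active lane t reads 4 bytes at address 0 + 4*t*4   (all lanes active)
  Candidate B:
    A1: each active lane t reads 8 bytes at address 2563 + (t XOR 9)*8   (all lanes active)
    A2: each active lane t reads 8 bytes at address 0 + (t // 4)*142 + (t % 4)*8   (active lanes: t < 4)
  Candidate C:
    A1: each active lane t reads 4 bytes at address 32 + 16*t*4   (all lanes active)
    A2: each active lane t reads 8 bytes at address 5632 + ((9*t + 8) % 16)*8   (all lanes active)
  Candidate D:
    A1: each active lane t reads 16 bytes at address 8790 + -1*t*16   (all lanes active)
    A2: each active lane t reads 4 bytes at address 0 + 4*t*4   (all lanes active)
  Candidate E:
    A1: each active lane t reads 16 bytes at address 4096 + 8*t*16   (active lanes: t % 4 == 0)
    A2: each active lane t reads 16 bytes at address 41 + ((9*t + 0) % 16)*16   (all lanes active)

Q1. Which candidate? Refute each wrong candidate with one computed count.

A: A1 gives 5 transactions, not 3
B: A1 gives 2 transactions, not 3
C: A1 gives 8 transactions, not 3
E: A1 gives 4 transactions, not 3
D: all counts match (3,2)

Answer: D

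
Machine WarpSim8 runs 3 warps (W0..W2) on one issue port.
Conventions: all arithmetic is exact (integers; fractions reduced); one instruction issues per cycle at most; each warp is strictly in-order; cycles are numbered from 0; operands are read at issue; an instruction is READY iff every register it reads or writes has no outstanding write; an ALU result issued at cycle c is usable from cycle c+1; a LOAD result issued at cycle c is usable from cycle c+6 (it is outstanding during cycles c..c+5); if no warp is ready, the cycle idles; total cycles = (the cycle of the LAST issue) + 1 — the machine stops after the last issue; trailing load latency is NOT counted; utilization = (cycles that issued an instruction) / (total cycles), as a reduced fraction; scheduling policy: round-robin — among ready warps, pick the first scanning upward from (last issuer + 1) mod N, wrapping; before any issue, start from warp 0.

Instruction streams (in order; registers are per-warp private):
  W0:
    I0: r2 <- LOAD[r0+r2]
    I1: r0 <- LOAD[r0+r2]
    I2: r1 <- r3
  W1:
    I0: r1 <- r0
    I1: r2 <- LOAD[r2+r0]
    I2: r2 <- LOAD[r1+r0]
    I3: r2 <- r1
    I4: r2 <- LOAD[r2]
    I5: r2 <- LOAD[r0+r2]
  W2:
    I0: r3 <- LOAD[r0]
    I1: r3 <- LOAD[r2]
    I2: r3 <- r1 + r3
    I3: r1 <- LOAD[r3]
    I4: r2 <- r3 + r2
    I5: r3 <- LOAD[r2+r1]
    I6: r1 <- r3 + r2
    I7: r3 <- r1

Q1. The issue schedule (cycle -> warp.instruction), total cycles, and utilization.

cycle 0: W0.I0
cycle 1: W1.I0
cycle 2: W2.I0
cycle 3: W1.I1
cycle 4: idle
cycle 5: idle
cycle 6: W0.I1
cycle 7: W0.I2
cycle 8: W2.I1
cycle 9: W1.I2
cycle 10: idle
cycle 11: idle
cycle 12: idle
cycle 13: idle
cycle 14: W2.I2
cycle 15: W1.I3
cycle 16: W2.I3
cycle 17: W1.I4
cycle 18: W2.I4
cycle 19: idle
cycle 20: idle
cycle 21: idle
cycle 22: W2.I5
cycle 23: W1.I5
cycle 24: idle
cycle 25: idle
cycle 26: idle
cycle 27: idle
cycle 28: W2.I6
cycle 29: W2.I7

Answer: 30 cycles, utilization 17/30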